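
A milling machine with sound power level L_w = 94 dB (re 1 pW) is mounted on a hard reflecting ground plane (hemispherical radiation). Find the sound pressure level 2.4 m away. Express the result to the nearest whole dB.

L_p = L_w − 10·log₁₀(2π·r²) with r = 2.4 m.
2π·r² = 36.19 m², 10·log₁₀ of that is 15.586 dB.
L_p = 94 − 15.586 = 78.41 dB.

78 dB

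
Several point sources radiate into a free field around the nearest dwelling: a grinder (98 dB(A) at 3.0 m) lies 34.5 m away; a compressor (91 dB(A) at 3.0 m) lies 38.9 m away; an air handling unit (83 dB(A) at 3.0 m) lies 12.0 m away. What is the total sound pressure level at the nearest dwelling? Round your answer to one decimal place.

First find each source's level at the receiver (point-source: −20·log₁₀(r/r_ref)), then combine on an intensity basis.
grinder: 98 − 20·log₁₀(34.5/3.0) = 98 − 21.21 = 76.79 dB(A).
compressor: 91 − 20·log₁₀(38.9/3.0) = 91 − 22.26 = 68.74 dB(A).
air handling unit: 83 − 20·log₁₀(12.0/3.0) = 83 − 12.04 = 70.96 dB(A).
Σ 10^(L/10) = 6.767e+07 → L_total = 10·log₁₀(6.767e+07) = 78.30 dB(A).

78.3 dB(A)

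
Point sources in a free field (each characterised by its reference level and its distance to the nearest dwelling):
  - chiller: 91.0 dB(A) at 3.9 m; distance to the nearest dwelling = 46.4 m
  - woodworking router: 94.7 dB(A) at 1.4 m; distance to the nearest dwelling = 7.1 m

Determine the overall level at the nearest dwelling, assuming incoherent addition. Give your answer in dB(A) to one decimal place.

Propagate each source to the receiver with L = L_ref − 20·log₁₀(r/r_ref), then add intensities.
chiller: 91.0 − 20·log₁₀(46.4/3.9) = 91.0 − 21.51 = 69.49 dB(A).
woodworking router: 94.7 − 20·log₁₀(7.1/1.4) = 94.7 − 14.10 = 80.60 dB(A).
Σ 10^(L/10) = 1.236e+08 → L_total = 10·log₁₀(1.236e+08) = 80.92 dB(A).

80.9 dB(A)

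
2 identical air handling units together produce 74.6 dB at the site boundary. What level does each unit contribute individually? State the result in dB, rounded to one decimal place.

71.6 dB

For N identical incoherent sources L_total = L₁ + 10·log₁₀ N, so L₁ = 74.6 − 10·log₁₀(2) = 74.6 − 3.010.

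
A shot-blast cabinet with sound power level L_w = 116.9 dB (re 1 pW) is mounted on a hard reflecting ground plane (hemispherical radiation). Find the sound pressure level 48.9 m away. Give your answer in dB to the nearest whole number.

Free-field hemispherical radiation: L_p = L_w − 10·log₁₀(2π·r²), r = 48.9 m.
2π·r² = 1.502e+04 m², 10·log₁₀ of that is 41.768 dB.
L_p = 116.9 − 41.768 = 75.13 dB.

75 dB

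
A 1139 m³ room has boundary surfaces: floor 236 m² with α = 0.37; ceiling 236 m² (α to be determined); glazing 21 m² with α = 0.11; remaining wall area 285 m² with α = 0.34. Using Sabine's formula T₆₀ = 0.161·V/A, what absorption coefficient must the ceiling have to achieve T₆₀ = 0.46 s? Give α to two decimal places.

Required total absorption A = 0.161·1139/0.46 = 398.65 m².
Absorption from the other surfaces = 236·0.37 + 21·0.11 + 285·0.34 = 186.53 m², so the ceiling must supply 212.12 m² over 236 m².
α = 212.12/236 = 0.899.

0.90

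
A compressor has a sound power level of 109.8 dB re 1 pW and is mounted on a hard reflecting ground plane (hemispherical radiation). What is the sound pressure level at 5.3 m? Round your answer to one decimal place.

87.3 dB

Free-field hemispherical radiation: L_p = L_w − 10·log₁₀(2π·r²), r = 5.3 m.
2π·r² = 176.5 m², 10·log₁₀ of that is 22.467 dB.
L_p = 109.8 − 22.467 = 87.33 dB.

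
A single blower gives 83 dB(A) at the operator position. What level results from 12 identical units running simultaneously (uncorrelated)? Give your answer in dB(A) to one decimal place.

With 12 equal, uncorrelated contributions the intensity is 12× that of one unit, giving a rise of 10·log₁₀ 12.
L_total = 83 + 10·log₁₀(12) = 83 + 10.792 = 93.79 dB(A).

93.8 dB(A)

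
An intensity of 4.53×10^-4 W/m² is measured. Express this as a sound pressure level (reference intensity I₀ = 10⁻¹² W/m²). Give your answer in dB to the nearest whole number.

87 dB

Dividing by I₀ shifts the exponent by 12: I/I₀ = 4.53×10^8.
L = 10·(0.6561 + 8) = 86.56 dB.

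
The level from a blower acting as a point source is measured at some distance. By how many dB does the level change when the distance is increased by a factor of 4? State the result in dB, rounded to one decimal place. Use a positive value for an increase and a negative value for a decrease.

-12.0 dB

A point source loses 6 dB per doubling of distance; generally ΔL = −20·log₁₀(r₂/r₁).
ΔL = −20·log₁₀(4) = -12.04 dB.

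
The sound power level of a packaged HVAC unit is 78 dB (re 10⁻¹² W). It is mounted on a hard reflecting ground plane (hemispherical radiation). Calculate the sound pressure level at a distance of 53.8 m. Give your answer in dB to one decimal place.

35.4 dB

Free-field hemispherical radiation: L_p = L_w − 10·log₁₀(2π·r²), r = 53.8 m.
2π·r² = 1.819e+04 m², 10·log₁₀ of that is 42.597 dB.
L_p = 78 − 42.597 = 35.40 dB.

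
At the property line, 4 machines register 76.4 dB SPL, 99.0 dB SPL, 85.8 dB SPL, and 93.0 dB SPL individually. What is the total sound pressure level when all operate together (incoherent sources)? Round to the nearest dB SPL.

For uncorrelated sources the intensities add, so convert each level to linear form, sum, and take 10·log₁₀ of the total.
Σ 10^(L/10) = 10^(76.4/10) + 10^(99.0/10) + 10^(85.8/10) + 10^(93.0/10) = 1.036e+10.
L_total = 10·log₁₀(1.036e+10) = 100.15 dB SPL.

100 dB SPL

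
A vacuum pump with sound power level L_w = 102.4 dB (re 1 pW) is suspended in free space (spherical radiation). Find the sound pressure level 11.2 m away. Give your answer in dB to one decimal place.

Free-field spherical radiation: L_p = L_w − 10·log₁₀(4π·r²), r = 11.2 m.
4π·r² = 1576 m², 10·log₁₀ of that is 31.976 dB.
L_p = 102.4 − 31.976 = 70.42 dB.

70.4 dB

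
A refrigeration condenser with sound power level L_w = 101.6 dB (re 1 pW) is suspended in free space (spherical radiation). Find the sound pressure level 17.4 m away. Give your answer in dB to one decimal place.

L_p = L_w − 10·log₁₀(4π·r²) with r = 17.4 m.
4π·r² = 3805 m², 10·log₁₀ of that is 35.803 dB.
L_p = 101.6 − 35.803 = 65.80 dB.

65.8 dB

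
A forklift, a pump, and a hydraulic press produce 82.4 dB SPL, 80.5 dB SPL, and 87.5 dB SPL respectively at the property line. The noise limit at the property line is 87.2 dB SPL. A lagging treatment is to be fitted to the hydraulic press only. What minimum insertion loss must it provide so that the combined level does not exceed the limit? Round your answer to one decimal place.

Everything except the hydraulic press sums to 10^(82.4/10) + 10^(80.5/10) = 2.860e+08 in linear terms, 84.56 dB SPL.
To meet 87.2 dB SPL overall, the treated hydraulic press may contribute at most 10^(87.2/10) − 2.860e+08 = 2.388e+08, i.e. 83.78 dB SPL.
Required insertion loss = 87.5 − 83.78 = 3.72 dB.

3.7 dB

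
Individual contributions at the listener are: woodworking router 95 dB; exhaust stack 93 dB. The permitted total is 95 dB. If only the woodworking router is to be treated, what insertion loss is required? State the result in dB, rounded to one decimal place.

Fixed contribution from the other source: Σ 10^(L/10) = 10^(93/10) = 1.995e+09 (93.00 dB).
To meet 95 dB overall, the treated woodworking router may contribute at most 10^(95/10) − 1.995e+09 = 1.167e+09, i.e. 90.67 dB.
So the woodworking router must be reduced from 95 to 90.67 dB: IL = 4.33 dB.

4.3 dB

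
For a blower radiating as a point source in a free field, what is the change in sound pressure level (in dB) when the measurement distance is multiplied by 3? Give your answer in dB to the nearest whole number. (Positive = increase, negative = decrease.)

-10 dB

Point-source spreading: ΔL = −20·log₁₀(r₂/r₁).
ΔL = −20·log₁₀(3) = -9.54 dB.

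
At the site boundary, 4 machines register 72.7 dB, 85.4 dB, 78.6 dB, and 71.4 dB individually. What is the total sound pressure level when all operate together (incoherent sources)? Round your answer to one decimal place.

For uncorrelated sources the intensities add, so convert each level to linear form, sum, and take 10·log₁₀ of the total.
Σ 10^(L/10) = 10^(72.7/10) + 10^(85.4/10) + 10^(78.6/10) + 10^(71.4/10) = 4.516e+08.
L_total = 10·log₁₀(4.516e+08) = 86.55 dB.

86.5 dB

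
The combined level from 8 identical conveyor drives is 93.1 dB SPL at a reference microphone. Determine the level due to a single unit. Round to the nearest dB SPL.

Dividing the total intensity by 8 lowers the level by 10·log₁₀ 8 = 9.031 dB: L₁ = 93.1 − 9.031.

84 dB SPL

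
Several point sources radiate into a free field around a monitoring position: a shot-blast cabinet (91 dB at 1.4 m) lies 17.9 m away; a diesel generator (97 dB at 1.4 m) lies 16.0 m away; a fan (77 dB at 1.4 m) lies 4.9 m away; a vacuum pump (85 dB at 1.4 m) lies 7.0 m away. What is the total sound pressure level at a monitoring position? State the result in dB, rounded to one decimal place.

78.0 dB

Apply inverse-square spreading to bring every level to the receiver, then sum 10^(L/10).
shot-blast cabinet: 91 − 20·log₁₀(17.9/1.4) = 91 − 22.13 = 68.87 dB.
diesel generator: 97 − 20·log₁₀(16.0/1.4) = 97 − 21.16 = 75.84 dB.
fan: 77 − 20·log₁₀(4.9/1.4) = 77 − 10.88 = 66.12 dB.
vacuum pump: 85 − 20·log₁₀(7.0/1.4) = 85 − 13.98 = 71.02 dB.
Σ 10^(L/10) = 6.281e+07 → L_total = 10·log₁₀(6.281e+07) = 77.98 dB.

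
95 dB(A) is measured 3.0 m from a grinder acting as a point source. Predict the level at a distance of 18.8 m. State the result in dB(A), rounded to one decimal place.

79.1 dB(A)

Point-source attenuation: ΔL = 20·log₁₀(r₂/r₁) = 20·log₁₀(18.8/3.0) = 15.941 dB.
L₂ = 95 − 20·log₁₀(18.8/3.0) = 95 − 15.941 = 79.06 dB(A).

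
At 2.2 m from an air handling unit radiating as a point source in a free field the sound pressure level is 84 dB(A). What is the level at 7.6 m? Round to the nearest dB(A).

Point-source attenuation: ΔL = 20·log₁₀(r₂/r₁) = 20·log₁₀(7.6/2.2) = 10.768 dB.
L₂ = 84 − 20·log₁₀(7.6/2.2) = 84 − 10.768 = 73.23 dB(A).

73 dB(A)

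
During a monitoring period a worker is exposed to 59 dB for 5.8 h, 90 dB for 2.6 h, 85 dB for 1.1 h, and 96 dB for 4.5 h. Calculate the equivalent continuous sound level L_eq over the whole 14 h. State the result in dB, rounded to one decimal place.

Weight each interval's intensity by its duration and average over T = 14 h:
Σ tᵢ·10^(Lᵢ/10) = 5.8·10^(59/10) + 2.6·10^(90/10) + 1.1·10^(85/10) + 4.5·10^(96/10) = 2.087e+10.
L_eq = 10·log₁₀(2.087e+10/14) = 91.73 dB.

91.7 dB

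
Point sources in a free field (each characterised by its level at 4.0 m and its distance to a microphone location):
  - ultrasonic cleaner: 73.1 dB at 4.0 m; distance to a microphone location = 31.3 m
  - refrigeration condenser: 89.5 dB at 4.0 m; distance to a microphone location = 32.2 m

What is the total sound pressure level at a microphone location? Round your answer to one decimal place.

Apply inverse-square spreading to bring every level to the receiver, then sum 10^(L/10).
ultrasonic cleaner: 73.1 − 20·log₁₀(31.3/4.0) = 73.1 − 17.87 = 55.23 dB.
refrigeration condenser: 89.5 − 20·log₁₀(32.2/4.0) = 89.5 − 18.12 = 71.38 dB.
Σ 10^(L/10) = 1.409e+07 → L_total = 10·log₁₀(1.409e+07) = 71.49 dB.

71.5 dB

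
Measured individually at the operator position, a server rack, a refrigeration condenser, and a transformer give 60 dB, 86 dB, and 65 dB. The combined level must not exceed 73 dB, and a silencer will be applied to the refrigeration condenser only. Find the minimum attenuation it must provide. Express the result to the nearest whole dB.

14 dB

The untreated sources together contribute 10^(60/10) + 10^(65/10) = 4.162e+06, i.e. 66.19 dB.
To meet 73 dB overall, the treated refrigeration condenser may contribute at most 10^(73/10) − 4.162e+06 = 1.579e+07, i.e. 71.98 dB.
So the refrigeration condenser must be reduced from 86 to 71.98 dB: IL = 14.02 dB.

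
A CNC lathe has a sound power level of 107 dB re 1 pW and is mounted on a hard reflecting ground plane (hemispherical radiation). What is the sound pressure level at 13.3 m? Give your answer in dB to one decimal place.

76.5 dB

The power spreads over a hemisphere of area 2π·r², so L_p = L_w − 10·log₁₀(2π·r²).
2π·r² = 1111 m², 10·log₁₀ of that is 30.459 dB.
L_p = 107 − 30.459 = 76.54 dB.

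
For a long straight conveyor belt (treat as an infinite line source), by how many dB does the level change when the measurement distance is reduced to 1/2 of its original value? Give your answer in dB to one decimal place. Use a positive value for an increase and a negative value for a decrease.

Line-source spreading: ΔL = −10·log₁₀(r₂/r₁).
ΔL = −10·log₁₀(0.5) = +3.01 dB.

+3.0 dB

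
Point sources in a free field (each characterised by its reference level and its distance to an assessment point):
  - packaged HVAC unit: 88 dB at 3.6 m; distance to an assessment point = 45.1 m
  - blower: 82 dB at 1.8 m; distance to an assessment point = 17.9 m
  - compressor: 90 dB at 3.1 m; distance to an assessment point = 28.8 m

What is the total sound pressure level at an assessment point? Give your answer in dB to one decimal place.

72.4 dB

Propagate each source to the receiver with L = L_ref − 20·log₁₀(r/r_ref), then add intensities.
packaged HVAC unit: 88 − 20·log₁₀(45.1/3.6) = 88 − 21.96 = 66.04 dB.
blower: 82 − 20·log₁₀(17.9/1.8) = 82 − 19.95 = 62.05 dB.
compressor: 90 − 20·log₁₀(28.8/3.1) = 90 − 19.36 = 70.64 dB.
Σ 10^(L/10) = 1.721e+07 → L_total = 10·log₁₀(1.721e+07) = 72.36 dB.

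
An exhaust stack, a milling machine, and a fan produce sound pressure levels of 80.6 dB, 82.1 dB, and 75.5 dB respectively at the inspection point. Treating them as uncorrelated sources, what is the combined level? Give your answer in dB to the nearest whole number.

85 dB

For uncorrelated sources the intensities add, so convert each level to linear form, sum, and take 10·log₁₀ of the total.
Σ 10^(L/10) = 10^(80.6/10) + 10^(82.1/10) + 10^(75.5/10) = 3.125e+08.
L_total = 10·log₁₀(3.125e+08) = 84.95 dB.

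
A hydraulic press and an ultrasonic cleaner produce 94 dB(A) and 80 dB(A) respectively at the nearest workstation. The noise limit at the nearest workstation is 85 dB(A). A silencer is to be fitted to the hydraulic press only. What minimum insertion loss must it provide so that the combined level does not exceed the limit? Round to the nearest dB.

11 dB

Fixed contribution from the other source: Σ 10^(L/10) = 10^(80/10) = 1.000e+08 (80.00 dB(A)).
To meet 85 dB(A) overall, the treated hydraulic press may contribute at most 10^(85/10) − 1.000e+08 = 2.162e+08, i.e. 83.35 dB(A).
Required insertion loss = 94 − 83.35 = 10.65 dB.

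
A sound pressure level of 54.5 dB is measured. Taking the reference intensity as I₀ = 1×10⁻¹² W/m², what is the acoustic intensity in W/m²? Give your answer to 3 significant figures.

2.82e-07 W/m²

I/I₀ = 10^(54.5/10) = 2.818e+05, so I = 2.818e+05 × 10⁻¹² W/m².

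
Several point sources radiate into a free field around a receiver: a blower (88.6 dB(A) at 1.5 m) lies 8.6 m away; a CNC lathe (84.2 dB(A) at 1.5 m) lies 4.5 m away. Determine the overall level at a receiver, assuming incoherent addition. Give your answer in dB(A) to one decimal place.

First find each source's level at the receiver (point-source: −20·log₁₀(r/r_ref)), then combine on an intensity basis.
blower: 88.6 − 20·log₁₀(8.6/1.5) = 88.6 − 15.17 = 73.43 dB(A).
CNC lathe: 84.2 − 20·log₁₀(4.5/1.5) = 84.2 − 9.54 = 74.66 dB(A).
Σ 10^(L/10) = 5.126e+07 → L_total = 10·log₁₀(5.126e+07) = 77.10 dB(A).

77.1 dB(A)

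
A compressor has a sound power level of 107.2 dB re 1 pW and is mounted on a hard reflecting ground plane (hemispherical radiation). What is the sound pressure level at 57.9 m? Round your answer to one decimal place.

64.0 dB

The power spreads over a hemisphere of area 2π·r², so L_p = L_w − 10·log₁₀(2π·r²).
2π·r² = 2.106e+04 m², 10·log₁₀ of that is 43.235 dB.
L_p = 107.2 − 43.235 = 63.96 dB.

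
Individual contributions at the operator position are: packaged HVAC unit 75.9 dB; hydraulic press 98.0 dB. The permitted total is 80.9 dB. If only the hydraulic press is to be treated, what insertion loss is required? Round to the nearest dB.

The untreated sources together contribute 10^(75.9/10) = 3.890e+07, i.e. 75.90 dB.
To meet 80.9 dB overall, the treated hydraulic press may contribute at most 10^(80.9/10) − 3.890e+07 = 8.412e+07, i.e. 79.25 dB.
So the hydraulic press must be reduced from 98.0 to 79.25 dB: IL = 18.75 dB.

19 dB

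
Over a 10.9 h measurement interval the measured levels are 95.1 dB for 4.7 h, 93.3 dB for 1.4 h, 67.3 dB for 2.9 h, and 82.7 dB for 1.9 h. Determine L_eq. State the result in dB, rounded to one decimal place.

The energy average is taken in the linear domain: L_eq = 10·log₁₀[(Σ tᵢ·10^(Lᵢ/10))/T], T = 10.9 h.
Σ tᵢ·10^(Lᵢ/10) = 4.7·10^(95.1/10) + 1.4·10^(93.3/10) + 2.9·10^(67.3/10) + 1.9·10^(82.7/10) = 1.857e+10.
L_eq = 10·log₁₀(1.857e+10/10.9) = 92.31 dB.

92.3 dB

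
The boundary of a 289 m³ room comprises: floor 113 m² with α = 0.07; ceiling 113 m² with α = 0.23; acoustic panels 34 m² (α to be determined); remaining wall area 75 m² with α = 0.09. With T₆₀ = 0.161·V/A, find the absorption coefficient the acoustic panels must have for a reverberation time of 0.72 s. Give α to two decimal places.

A = 0.161·V/T₆₀ = 0.161·289/0.72 = 64.62 m² sabins.
Absorption from the other surfaces = 113·0.07 + 113·0.23 + 75·0.09 = 40.65 m², so the acoustic panels must supply 23.97 m² over 34 m².
α = 23.97/34 = 0.705.

0.71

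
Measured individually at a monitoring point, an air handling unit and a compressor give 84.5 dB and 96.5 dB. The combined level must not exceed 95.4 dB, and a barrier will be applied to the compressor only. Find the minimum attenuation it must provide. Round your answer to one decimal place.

Fixed contribution from the other source: Σ 10^(L/10) = 10^(84.5/10) = 2.818e+08 (84.50 dB).
To meet 95.4 dB overall, the treated compressor may contribute at most 10^(95.4/10) − 2.818e+08 = 3.186e+09, i.e. 95.03 dB.
Required insertion loss = 96.5 − 95.03 = 1.47 dB.

1.5 dB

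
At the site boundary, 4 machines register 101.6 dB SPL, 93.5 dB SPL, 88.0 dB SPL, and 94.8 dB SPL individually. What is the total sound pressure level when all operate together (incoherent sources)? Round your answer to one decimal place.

103.1 dB SPL

For uncorrelated sources the intensities add, so convert each level to linear form, sum, and take 10·log₁₀ of the total.
Σ 10^(L/10) = 10^(101.6/10) + 10^(93.5/10) + 10^(88.0/10) + 10^(94.8/10) = 2.034e+10.
L_total = 10·log₁₀(2.034e+10) = 103.08 dB SPL.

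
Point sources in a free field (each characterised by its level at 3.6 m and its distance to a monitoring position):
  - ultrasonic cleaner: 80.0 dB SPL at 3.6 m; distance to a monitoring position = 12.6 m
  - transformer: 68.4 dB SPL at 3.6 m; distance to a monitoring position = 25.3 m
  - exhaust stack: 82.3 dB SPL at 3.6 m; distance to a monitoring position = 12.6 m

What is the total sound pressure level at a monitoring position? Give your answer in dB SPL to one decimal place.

73.5 dB SPL

First find each source's level at the receiver (point-source: −20·log₁₀(r/r_ref)), then combine on an intensity basis.
ultrasonic cleaner: 80.0 − 20·log₁₀(12.6/3.6) = 80.0 − 10.88 = 69.12 dB SPL.
transformer: 68.4 − 20·log₁₀(25.3/3.6) = 68.4 − 16.94 = 51.46 dB SPL.
exhaust stack: 82.3 − 20·log₁₀(12.6/3.6) = 82.3 − 10.88 = 71.42 dB SPL.
Σ 10^(L/10) = 2.217e+07 → L_total = 10·log₁₀(2.217e+07) = 73.46 dB SPL.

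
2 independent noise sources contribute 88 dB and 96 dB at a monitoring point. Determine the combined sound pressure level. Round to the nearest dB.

Incoherent sources combine by intensity addition: L_total = 10·log₁₀(Σ 10^(L_i/10)).
Σ 10^(L/10) = 10^(88/10) + 10^(96/10) = 4.612e+09.
L_total = 10·log₁₀(4.612e+09) = 96.64 dB.

97 dB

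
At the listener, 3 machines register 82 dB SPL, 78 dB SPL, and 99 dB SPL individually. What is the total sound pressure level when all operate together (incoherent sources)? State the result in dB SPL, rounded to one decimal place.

Incoherent sources combine by intensity addition: L_total = 10·log₁₀(Σ 10^(L_i/10)).
Σ 10^(L/10) = 10^(82/10) + 10^(78/10) + 10^(99/10) = 8.165e+09.
L_total = 10·log₁₀(8.165e+09) = 99.12 dB SPL.

99.1 dB SPL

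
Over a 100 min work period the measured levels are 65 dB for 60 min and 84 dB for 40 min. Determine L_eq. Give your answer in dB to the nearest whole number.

80 dB

Weight each interval's intensity by its duration and average over T = 100 min:
Σ tᵢ·10^(Lᵢ/10) = 60·10^(65/10) + 40·10^(84/10) = 1.024e+10.
L_eq = 10·log₁₀(1.024e+10/100) = 80.10 dB.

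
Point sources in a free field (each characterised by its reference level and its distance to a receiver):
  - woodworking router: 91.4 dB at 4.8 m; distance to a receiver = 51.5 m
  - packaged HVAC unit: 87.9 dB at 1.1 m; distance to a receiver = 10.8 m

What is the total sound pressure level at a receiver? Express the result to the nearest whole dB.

First find each source's level at the receiver (point-source: −20·log₁₀(r/r_ref)), then combine on an intensity basis.
woodworking router: 91.4 − 20·log₁₀(51.5/4.8) = 91.4 − 20.61 = 70.79 dB.
packaged HVAC unit: 87.9 − 20·log₁₀(10.8/1.1) = 87.9 − 19.84 = 68.06 dB.
Σ 10^(L/10) = 1.839e+07 → L_total = 10·log₁₀(1.839e+07) = 72.65 dB.

73 dB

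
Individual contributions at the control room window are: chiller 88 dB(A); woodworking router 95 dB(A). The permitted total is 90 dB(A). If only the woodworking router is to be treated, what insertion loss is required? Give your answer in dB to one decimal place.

Everything except the woodworking router sums to 10^(88/10) = 6.310e+08 in linear terms, 88.00 dB(A).
To meet 90 dB(A) overall, the treated woodworking router may contribute at most 10^(90/10) − 6.310e+08 = 3.690e+08, i.e. 85.67 dB(A).
So the woodworking router must be reduced from 95 to 85.67 dB(A): IL = 9.33 dB.

9.3 dB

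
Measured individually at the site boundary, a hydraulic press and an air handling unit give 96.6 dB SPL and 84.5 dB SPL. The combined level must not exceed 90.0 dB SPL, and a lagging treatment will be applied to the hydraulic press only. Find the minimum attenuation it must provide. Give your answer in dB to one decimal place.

Fixed contribution from the other source: Σ 10^(L/10) = 10^(84.5/10) = 2.818e+08 (84.50 dB SPL).
To meet 90.0 dB SPL overall, the treated hydraulic press may contribute at most 10^(90.0/10) − 2.818e+08 = 7.182e+08, i.e. 88.56 dB SPL.
Required insertion loss = 96.6 − 88.56 = 8.04 dB.

8.0 dB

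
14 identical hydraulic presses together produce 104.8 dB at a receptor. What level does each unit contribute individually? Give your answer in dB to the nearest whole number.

93 dB

14 equal contributions raise the level by 10·log₁₀ 14 = 11.461 dB, so each unit alone gives 104.8 − 11.461.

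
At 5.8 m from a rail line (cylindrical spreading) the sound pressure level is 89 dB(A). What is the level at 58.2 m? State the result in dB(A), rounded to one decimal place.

Line-source attenuation: ΔL = 10·log₁₀(r₂/r₁) = 10·log₁₀(58.2/5.8) = 10.015 dB.
L₂ = 89 − 10·log₁₀(58.2/5.8) = 89 − 10.015 = 78.99 dB(A).

79.0 dB(A)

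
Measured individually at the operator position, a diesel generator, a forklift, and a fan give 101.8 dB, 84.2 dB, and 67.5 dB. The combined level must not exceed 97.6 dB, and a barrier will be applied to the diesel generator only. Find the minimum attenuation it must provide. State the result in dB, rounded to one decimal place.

Everything except the diesel generator sums to 10^(84.2/10) + 10^(67.5/10) = 2.687e+08 in linear terms, 84.29 dB.
To meet 97.6 dB overall, the treated diesel generator may contribute at most 10^(97.6/10) − 2.687e+08 = 5.486e+09, i.e. 97.39 dB.
Required insertion loss = 101.8 − 97.39 = 4.41 dB.

4.4 dB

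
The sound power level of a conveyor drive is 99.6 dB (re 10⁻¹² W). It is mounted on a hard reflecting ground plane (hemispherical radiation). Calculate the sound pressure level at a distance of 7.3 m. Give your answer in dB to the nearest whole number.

Free-field hemispherical radiation: L_p = L_w − 10·log₁₀(2π·r²), r = 7.3 m.
2π·r² = 334.8 m², 10·log₁₀ of that is 25.248 dB.
L_p = 99.6 − 25.248 = 74.35 dB.

74 dB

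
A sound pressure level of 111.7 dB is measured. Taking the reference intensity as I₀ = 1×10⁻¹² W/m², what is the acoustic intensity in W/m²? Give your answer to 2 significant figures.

I/I₀ = 10^(111.7/10) = 1.479e+11, so I = 1.479e+11 × 10⁻¹² W/m².

0.15 W/m²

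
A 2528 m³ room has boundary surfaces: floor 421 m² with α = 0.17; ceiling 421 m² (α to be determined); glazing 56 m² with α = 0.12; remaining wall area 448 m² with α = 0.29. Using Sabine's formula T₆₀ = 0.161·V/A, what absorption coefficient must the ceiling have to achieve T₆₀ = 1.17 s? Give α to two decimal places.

From T₆₀ = 0.161·V/A, the target T₆₀ = 1.17 s needs A = 0.161·2528/1.17 = 347.87 m².
Absorption from the other surfaces = 421·0.17 + 56·0.12 + 448·0.29 = 208.21 m², so the ceiling must supply 139.66 m² over 421 m².
α = 139.66/421 = 0.332.

0.33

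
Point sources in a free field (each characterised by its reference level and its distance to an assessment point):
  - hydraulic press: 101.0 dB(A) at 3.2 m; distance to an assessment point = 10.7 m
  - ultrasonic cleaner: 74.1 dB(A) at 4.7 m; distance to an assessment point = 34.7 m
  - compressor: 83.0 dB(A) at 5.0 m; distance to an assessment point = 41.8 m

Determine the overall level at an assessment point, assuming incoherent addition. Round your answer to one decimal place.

90.5 dB(A)

Apply inverse-square spreading to bring every level to the receiver, then sum 10^(L/10).
hydraulic press: 101.0 − 20·log₁₀(10.7/3.2) = 101.0 − 10.48 = 90.52 dB(A).
ultrasonic cleaner: 74.1 − 20·log₁₀(34.7/4.7) = 74.1 − 17.36 = 56.74 dB(A).
compressor: 83.0 − 20·log₁₀(41.8/5.0) = 83.0 − 18.44 = 64.56 dB(A).
Σ 10^(L/10) = 1.129e+09 → L_total = 10·log₁₀(1.129e+09) = 90.53 dB(A).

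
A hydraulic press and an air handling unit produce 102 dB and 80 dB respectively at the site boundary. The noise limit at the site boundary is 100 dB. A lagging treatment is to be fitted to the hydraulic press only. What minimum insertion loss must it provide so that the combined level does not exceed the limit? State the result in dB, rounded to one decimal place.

Fixed contribution from the other source: Σ 10^(L/10) = 10^(80/10) = 1.000e+08 (80.00 dB).
The limit corresponds to 10^(100/10) = 1.000e+10; subtracting the fixed part leaves 9.900e+09 for the hydraulic press, i.e. 99.96 dB.
So the hydraulic press must be reduced from 102 to 99.96 dB: IL = 2.04 dB.

2.0 dB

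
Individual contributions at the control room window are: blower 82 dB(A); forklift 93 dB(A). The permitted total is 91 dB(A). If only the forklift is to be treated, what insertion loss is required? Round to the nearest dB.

Fixed contribution from the other source: Σ 10^(L/10) = 10^(82/10) = 1.585e+08 (82.00 dB(A)).
The limit corresponds to 10^(91/10) = 1.259e+09; subtracting the fixed part leaves 1.100e+09 for the forklift, i.e. 90.42 dB(A).
Required insertion loss = 93 − 90.42 = 2.58 dB.

3 dB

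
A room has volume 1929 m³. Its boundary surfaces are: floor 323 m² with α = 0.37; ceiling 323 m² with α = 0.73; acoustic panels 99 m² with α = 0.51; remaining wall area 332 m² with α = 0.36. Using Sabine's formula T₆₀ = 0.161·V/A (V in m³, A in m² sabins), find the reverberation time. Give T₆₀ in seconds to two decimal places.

0.59 s

A = Σ Sᵢαᵢ = 323·0.37 + 323·0.73 + 99·0.51 + 332·0.36 = 525.31 m².
T₆₀ = 0.161 × 1929 / 525.31 = 0.591 s.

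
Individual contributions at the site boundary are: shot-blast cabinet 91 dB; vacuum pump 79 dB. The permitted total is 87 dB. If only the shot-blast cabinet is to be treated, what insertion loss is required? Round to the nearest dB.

5 dB

Everything except the shot-blast cabinet sums to 10^(79/10) = 7.943e+07 in linear terms, 79.00 dB.
To meet 87 dB overall, the treated shot-blast cabinet may contribute at most 10^(87/10) − 7.943e+07 = 4.218e+08, i.e. 86.25 dB.
So the shot-blast cabinet must be reduced from 91 to 86.25 dB: IL = 4.75 dB.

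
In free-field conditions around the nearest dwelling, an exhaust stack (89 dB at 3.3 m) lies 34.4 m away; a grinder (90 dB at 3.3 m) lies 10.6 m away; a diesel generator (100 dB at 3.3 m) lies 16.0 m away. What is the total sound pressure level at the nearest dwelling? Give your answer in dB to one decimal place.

First find each source's level at the receiver (point-source: −20·log₁₀(r/r_ref)), then combine on an intensity basis.
exhaust stack: 89 − 20·log₁₀(34.4/3.3) = 89 − 20.36 = 68.64 dB.
grinder: 90 − 20·log₁₀(10.6/3.3) = 90 − 10.14 = 79.86 dB.
diesel generator: 100 − 20·log₁₀(16.0/3.3) = 100 − 13.71 = 86.29 dB.
Σ 10^(L/10) = 5.296e+08 → L_total = 10·log₁₀(5.296e+08) = 87.24 dB.

87.2 dB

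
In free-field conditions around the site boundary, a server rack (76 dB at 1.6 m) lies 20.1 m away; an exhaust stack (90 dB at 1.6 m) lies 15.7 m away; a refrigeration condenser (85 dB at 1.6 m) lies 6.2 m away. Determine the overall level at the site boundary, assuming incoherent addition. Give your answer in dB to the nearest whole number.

Propagate each source to the receiver with L = L_ref − 20·log₁₀(r/r_ref), then add intensities.
server rack: 76 − 20·log₁₀(20.1/1.6) = 76 − 21.98 = 54.02 dB.
exhaust stack: 90 − 20·log₁₀(15.7/1.6) = 90 − 19.84 = 70.16 dB.
refrigeration condenser: 85 − 20·log₁₀(6.2/1.6) = 85 − 11.77 = 73.23 dB.
Σ 10^(L/10) = 3.170e+07 → L_total = 10·log₁₀(3.170e+07) = 75.01 dB.

75 dB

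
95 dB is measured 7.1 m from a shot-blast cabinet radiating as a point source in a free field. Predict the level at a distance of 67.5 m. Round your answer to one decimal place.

75.4 dB

Point-source attenuation: ΔL = 20·log₁₀(r₂/r₁) = 20·log₁₀(67.5/7.1) = 19.561 dB.
L₂ = 95 − 20·log₁₀(67.5/7.1) = 95 − 19.561 = 75.44 dB.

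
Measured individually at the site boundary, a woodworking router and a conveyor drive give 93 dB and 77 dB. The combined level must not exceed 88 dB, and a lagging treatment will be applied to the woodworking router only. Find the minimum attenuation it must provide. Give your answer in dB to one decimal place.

5.4 dB

The untreated sources together contribute 10^(77/10) = 5.012e+07, i.e. 77.00 dB.
To meet 88 dB overall, the treated woodworking router may contribute at most 10^(88/10) − 5.012e+07 = 5.808e+08, i.e. 87.64 dB.
So the woodworking router must be reduced from 93 to 87.64 dB: IL = 5.36 dB.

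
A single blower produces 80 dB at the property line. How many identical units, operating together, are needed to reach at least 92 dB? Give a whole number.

The shortfall is 92 − 80 = 12.0 dB, and N units add 10·log₁₀ N, so need 10·log₁₀ N ≥ 12.0.
N ≥ 10^(12.0/10) = 15.849, so N = 16.

16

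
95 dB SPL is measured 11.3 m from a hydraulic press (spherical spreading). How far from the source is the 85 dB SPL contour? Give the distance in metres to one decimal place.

Point-source spreading drops the level by 20·log₁₀(r₂/r₁); inverting, r₂/r₁ = 10^(ΔL/20).
r₂ = 11.3·10^((95−85)/20) = 11.3·10^(10.0/20) = 35.73 m.

35.7 m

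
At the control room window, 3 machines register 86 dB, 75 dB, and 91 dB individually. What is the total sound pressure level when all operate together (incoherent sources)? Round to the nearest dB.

92 dB

Incoherent sources combine by intensity addition: L_total = 10·log₁₀(Σ 10^(L_i/10)).
Σ 10^(L/10) = 10^(86/10) + 10^(75/10) + 10^(91/10) = 1.689e+09.
L_total = 10·log₁₀(1.689e+09) = 92.28 dB.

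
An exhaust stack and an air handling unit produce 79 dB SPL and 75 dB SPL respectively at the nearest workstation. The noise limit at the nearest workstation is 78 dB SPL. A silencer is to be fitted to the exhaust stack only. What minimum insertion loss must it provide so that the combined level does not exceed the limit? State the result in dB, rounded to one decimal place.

4.0 dB

Fixed contribution from the other source: Σ 10^(L/10) = 10^(75/10) = 3.162e+07 (75.00 dB SPL).
The limit corresponds to 10^(78/10) = 6.310e+07; subtracting the fixed part leaves 3.147e+07 for the exhaust stack, i.e. 74.98 dB SPL.
Required insertion loss = 79 − 74.98 = 4.02 dB.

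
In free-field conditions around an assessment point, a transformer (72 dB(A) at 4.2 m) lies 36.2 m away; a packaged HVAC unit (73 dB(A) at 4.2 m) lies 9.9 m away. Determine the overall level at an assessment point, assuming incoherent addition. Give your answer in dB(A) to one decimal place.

Propagate each source to the receiver with L = L_ref − 20·log₁₀(r/r_ref), then add intensities.
transformer: 72 − 20·log₁₀(36.2/4.2) = 72 − 18.71 = 53.29 dB(A).
packaged HVAC unit: 73 − 20·log₁₀(9.9/4.2) = 73 − 7.45 = 65.55 dB(A).
Σ 10^(L/10) = 3.804e+06 → L_total = 10·log₁₀(3.804e+06) = 65.80 dB(A).

65.8 dB(A)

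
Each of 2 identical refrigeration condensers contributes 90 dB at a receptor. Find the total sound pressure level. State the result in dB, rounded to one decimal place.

With 2 equal, uncorrelated contributions the intensity is 2× that of one unit, giving a rise of 10·log₁₀ 2.
L_total = 90 + 10·log₁₀(2) = 90 + 3.010 = 93.01 dB.

93.0 dB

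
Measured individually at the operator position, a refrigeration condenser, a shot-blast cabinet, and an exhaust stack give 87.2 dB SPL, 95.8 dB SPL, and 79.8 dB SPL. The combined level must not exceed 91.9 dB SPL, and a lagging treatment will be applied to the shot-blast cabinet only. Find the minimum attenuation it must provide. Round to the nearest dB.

The untreated sources together contribute 10^(87.2/10) + 10^(79.8/10) = 6.203e+08, i.e. 87.93 dB SPL.
The limit corresponds to 10^(91.9/10) = 1.549e+09; subtracting the fixed part leaves 9.285e+08 for the shot-blast cabinet, i.e. 89.68 dB SPL.
So the shot-blast cabinet must be reduced from 95.8 to 89.68 dB SPL: IL = 6.12 dB.

6 dB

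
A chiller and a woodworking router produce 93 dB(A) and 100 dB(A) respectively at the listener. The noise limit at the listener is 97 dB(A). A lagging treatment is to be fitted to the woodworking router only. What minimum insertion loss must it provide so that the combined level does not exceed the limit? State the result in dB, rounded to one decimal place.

Everything except the woodworking router sums to 10^(93/10) = 1.995e+09 in linear terms, 93.00 dB(A).
To meet 97 dB(A) overall, the treated woodworking router may contribute at most 10^(97/10) − 1.995e+09 = 3.017e+09, i.e. 94.80 dB(A).
Required insertion loss = 100 − 94.80 = 5.20 dB.

5.2 dB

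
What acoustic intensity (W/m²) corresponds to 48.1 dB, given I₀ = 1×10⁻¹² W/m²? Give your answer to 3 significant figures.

L = 10·log₁₀(I/I₀) ⇒ I = I₀·10^(L/10) = 10⁻¹² × 10^4.81.

6.46e-08 W/m²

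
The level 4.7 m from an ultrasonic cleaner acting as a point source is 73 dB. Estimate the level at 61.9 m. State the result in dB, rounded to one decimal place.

50.6 dB

Spherical spreading from a point source gives a 20·log₁₀(r₂/r₁) drop.
L₂ = 73 − 20·log₁₀(61.9/4.7) = 73 − 22.392 = 50.61 dB.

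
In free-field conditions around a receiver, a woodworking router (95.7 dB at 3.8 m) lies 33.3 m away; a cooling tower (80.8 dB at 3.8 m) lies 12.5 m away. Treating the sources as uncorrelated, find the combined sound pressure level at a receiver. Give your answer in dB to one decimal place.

First find each source's level at the receiver (point-source: −20·log₁₀(r/r_ref)), then combine on an intensity basis.
woodworking router: 95.7 − 20·log₁₀(33.3/3.8) = 95.7 − 18.85 = 76.85 dB.
cooling tower: 80.8 − 20·log₁₀(12.5/3.8) = 80.8 − 10.34 = 70.46 dB.
Σ 10^(L/10) = 5.949e+07 → L_total = 10·log₁₀(5.949e+07) = 77.74 dB.

77.7 dB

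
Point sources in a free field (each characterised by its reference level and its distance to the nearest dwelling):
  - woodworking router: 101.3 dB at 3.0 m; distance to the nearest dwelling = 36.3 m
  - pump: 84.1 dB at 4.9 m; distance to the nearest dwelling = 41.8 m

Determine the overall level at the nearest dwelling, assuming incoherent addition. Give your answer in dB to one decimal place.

79.8 dB

Apply inverse-square spreading to bring every level to the receiver, then sum 10^(L/10).
woodworking router: 101.3 − 20·log₁₀(36.3/3.0) = 101.3 − 21.66 = 79.64 dB.
pump: 84.1 − 20·log₁₀(41.8/4.9) = 84.1 − 18.62 = 65.48 dB.
Σ 10^(L/10) = 9.567e+07 → L_total = 10·log₁₀(9.567e+07) = 79.81 dB.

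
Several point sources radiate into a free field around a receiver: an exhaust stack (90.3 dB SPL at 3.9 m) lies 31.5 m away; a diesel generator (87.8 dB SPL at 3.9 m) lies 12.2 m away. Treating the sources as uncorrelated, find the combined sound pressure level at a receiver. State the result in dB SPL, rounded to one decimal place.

78.9 dB SPL

First find each source's level at the receiver (point-source: −20·log₁₀(r/r_ref)), then combine on an intensity basis.
exhaust stack: 90.3 − 20·log₁₀(31.5/3.9) = 90.3 − 18.14 = 72.16 dB SPL.
diesel generator: 87.8 − 20·log₁₀(12.2/3.9) = 87.8 − 9.91 = 77.89 dB SPL.
Σ 10^(L/10) = 7.800e+07 → L_total = 10·log₁₀(7.800e+07) = 78.92 dB SPL.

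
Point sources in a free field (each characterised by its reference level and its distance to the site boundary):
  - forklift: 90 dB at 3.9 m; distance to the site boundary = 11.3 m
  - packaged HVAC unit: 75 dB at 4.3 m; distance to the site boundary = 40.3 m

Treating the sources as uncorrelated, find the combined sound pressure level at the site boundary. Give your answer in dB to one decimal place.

First find each source's level at the receiver (point-source: −20·log₁₀(r/r_ref)), then combine on an intensity basis.
forklift: 90 − 20·log₁₀(11.3/3.9) = 90 − 9.24 = 80.76 dB.
packaged HVAC unit: 75 − 20·log₁₀(40.3/4.3) = 75 − 19.44 = 55.56 dB.
Σ 10^(L/10) = 1.195e+08 → L_total = 10·log₁₀(1.195e+08) = 80.77 dB.

80.8 dB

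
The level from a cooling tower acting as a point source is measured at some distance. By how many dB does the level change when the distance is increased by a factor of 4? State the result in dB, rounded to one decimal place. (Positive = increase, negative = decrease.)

With spherical spreading the level changes by −20·log₁₀(r₂/r₁).
ΔL = −20·log₁₀(4) = -12.04 dB.

-12.0 dB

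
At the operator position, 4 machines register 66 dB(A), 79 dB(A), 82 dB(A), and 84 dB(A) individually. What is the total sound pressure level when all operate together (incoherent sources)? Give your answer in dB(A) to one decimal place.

For uncorrelated sources the intensities add, so convert each level to linear form, sum, and take 10·log₁₀ of the total.
Σ 10^(L/10) = 10^(66/10) + 10^(79/10) + 10^(82/10) + 10^(84/10) = 4.931e+08.
L_total = 10·log₁₀(4.931e+08) = 86.93 dB(A).

86.9 dB(A)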